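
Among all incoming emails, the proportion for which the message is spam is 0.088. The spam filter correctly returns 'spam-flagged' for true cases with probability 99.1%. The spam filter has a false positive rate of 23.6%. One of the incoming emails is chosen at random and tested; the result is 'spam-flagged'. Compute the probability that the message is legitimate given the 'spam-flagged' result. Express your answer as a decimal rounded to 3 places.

Let H be the event that the message is spam. P(H) = 0.088, so P(¬H) = 0.912. With E the 'spam-flagged' result, P(E|H) = 0.991 and P(E|¬H) = 0.236.
P(E) = 0.991·0.088 + 0.236·0.912 = 0.087208 + 0.21523 = 0.30244.
By Bayes' theorem, P(H|E) = 0.087208 / 0.30244 = 0.288. Hence P(¬H|E) = 1 − 0.288 = 0.712.

P(¬H | E) ≈ 0.712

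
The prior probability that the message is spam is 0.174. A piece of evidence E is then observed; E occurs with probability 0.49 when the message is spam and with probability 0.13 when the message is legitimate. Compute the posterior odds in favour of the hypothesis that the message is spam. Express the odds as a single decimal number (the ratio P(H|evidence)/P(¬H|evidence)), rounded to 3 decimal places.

Prior odds = 0.174/(1−0.174) = 0.21065. In log-odds, ln(0.21065) = -1.5575.
Add log likelihood ratio: ln(3.7692) = 1.3269.
Posterior log-odds = -0.23067, so posterior odds = exp(-0.23067) = 0.79400.

Posterior odds ≈ 0.794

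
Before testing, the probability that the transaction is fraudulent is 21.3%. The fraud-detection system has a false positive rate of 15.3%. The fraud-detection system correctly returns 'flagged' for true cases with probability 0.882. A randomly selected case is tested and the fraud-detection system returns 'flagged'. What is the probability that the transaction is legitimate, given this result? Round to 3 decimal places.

Write H for 'the transaction is fraudulent'. Prior odds H:¬H = 0.213/0.787 = 0.27065. For the 'flagged' outcome, the likelihood ratio is 0.882/0.153 = 5.7647.
Posterior odds = 0.27065 × 5.7647 = 1.5602, so P(H|E) = 1.5602/(1+1.5602) = 0.609. Then P(¬H|E) = 1 − 0.609 = 0.391.

P(¬H | E) ≈ 0.391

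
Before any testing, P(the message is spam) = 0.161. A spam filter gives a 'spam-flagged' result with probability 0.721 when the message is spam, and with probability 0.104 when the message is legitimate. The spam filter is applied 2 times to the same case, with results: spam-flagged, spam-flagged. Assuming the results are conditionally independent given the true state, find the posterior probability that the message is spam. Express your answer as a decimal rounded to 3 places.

Posterior P(H) ≈ 0.902

Let H be the event that the message is spam; start with P(H) = 0.161. P('spam-flagged'|H) = 0.721, P('spam-flagged'|¬H) = 0.104.
Update on result 1 ('spam-flagged'): P(H) ← 0.721·0.1610 / (0.721·0.1610 + 0.104·0.8390) = 0.11608/0.20334 = 0.5709.
Update on result 2 ('spam-flagged'): P(H) ← 0.721·0.5709 / (0.721·0.5709 + 0.104·0.4291) = 0.41160/0.45623 = 0.9022.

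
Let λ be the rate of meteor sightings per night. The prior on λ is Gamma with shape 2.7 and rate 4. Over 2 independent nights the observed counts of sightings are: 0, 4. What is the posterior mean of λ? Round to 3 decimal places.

Total count ∑xᵢ = 4 over n = 2 nights.
Gamma is conjugate to the Poisson likelihood: posterior is Gamma(shape = 2.7+4 = 6.7, rate = 4+2 = 6).
E[λ | data] = 6.7/6 = 1.117.

Posterior mean ≈ 1.117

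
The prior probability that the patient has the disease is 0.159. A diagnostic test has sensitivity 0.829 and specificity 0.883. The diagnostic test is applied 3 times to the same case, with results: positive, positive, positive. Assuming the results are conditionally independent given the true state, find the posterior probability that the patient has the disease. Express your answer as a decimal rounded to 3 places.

Posterior P(H) ≈ 0.985

With H the event that the patient has the disease, the joint likelihood of the observed sequence is P(data|H) = 0.829·0.829·0.829 = 0.56972 and P(data|¬H) = 0.117·0.117·0.117 = 0.0016016.
Bayes: P(H|data) = 0.159·0.56972 / (0.159·0.56972 + 0.841·0.0016016) = 0.090586/0.091933 = 0.9853.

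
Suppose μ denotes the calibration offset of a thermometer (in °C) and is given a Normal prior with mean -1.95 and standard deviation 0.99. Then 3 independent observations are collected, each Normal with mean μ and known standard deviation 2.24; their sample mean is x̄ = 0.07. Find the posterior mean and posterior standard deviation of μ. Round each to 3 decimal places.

Prior precision 1/τ₀² = 1/0.99² = 1.02030; data precision n/σ² = 3/2.24² = 0.597895.
Posterior precision = 1.02030 + 0.597895 = 1.61820, giving posterior SD = 1/√1.61820 = 0.786.
Posterior mean = (1.02030·-1.95 + 0.597895·0.07) / 1.61820 = -1.204.

Posterior mean ≈ -1.204; posterior SD ≈ 0.786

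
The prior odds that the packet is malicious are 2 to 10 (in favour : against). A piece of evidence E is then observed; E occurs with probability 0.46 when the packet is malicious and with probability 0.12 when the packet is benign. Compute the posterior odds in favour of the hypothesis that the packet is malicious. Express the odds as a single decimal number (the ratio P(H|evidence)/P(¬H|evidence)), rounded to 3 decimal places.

Posterior odds ≈ 0.767

Prior odds = 2/10 = 0.20000.
Likelihood ratio for E = 0.46/0.12 = 3.8333.
Posterior odds = prior odds × LR = 0.76667.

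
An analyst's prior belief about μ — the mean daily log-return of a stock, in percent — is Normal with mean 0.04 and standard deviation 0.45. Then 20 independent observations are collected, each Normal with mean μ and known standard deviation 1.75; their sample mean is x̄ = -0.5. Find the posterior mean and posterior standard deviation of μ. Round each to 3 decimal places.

Prior precision 1/τ₀² = 1/0.45² = 4.93827; data precision n/σ² = 20/1.75² = 6.53061.
Posterior precision = 4.93827 + 6.53061 = 11.4689, giving posterior SD = 1/√11.4689 = 0.295.
Posterior mean = (4.93827·0.04 + 6.53061·-0.5) / 11.4689 = -0.267.

Posterior mean ≈ -0.267; posterior SD ≈ 0.295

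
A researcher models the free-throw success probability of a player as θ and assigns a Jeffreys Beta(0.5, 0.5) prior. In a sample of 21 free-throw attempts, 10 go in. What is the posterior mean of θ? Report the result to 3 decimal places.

Posterior mean ≈ 0.477

The binomial likelihood is conjugate to the Beta prior: with 10 successes and 11 failures, the posterior is Beta(0.5+10, 0.5+11) = Beta(10.5, 11.5).
Posterior mean = α/(α+β) = 10.5/22 = 0.477.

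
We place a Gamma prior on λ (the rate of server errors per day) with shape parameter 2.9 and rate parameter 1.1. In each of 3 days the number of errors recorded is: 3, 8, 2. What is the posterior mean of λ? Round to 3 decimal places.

Total count ∑xᵢ = 13 over n = 3 days.
Gamma is conjugate to the Poisson likelihood: posterior is Gamma(shape = 2.9+13 = 15.9, rate = 1.1+3 = 4.1).
Posterior mean = shape/rate = 15.9/4.1 = 3.878.

Posterior mean ≈ 3.878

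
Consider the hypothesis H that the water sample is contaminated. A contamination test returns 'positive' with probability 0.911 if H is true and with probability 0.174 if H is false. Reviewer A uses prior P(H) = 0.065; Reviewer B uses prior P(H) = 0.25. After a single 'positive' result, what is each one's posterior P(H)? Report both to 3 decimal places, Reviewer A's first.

The likelihood ratio for a 'positive' result is 0.911/0.174 = 5.2356.
Reviewer A: prior odds 0.065/0.935 = 0.069519; posterior odds 0.36397; posterior probability 0.267.
Reviewer B: prior odds 0.25/0.75 = 0.33333; posterior odds 1.7452; posterior probability 0.636.

Reviewer A: 0.267; Reviewer B: 0.636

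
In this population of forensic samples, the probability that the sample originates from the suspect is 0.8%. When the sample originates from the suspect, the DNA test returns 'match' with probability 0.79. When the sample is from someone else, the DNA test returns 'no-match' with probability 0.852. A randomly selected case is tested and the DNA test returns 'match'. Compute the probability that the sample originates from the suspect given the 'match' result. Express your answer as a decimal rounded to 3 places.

Write H for 'the sample originates from the suspect'. Prior odds H:¬H = 0.008/0.992 = 0.0080645. For the 'match' outcome, the likelihood ratio is 0.79/0.148 = 5.3378.
Posterior odds = 0.0080645 × 5.3378 = 0.043047, so P(H|E) = 0.043047/(1+0.043047) = 0.041.

P(H | E) ≈ 0.041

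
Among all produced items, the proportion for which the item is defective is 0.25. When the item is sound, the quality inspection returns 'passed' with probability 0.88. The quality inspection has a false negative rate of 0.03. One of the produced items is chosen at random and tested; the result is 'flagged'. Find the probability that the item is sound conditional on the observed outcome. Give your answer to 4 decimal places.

Let H be the event that the item is defective. P(H) = 0.25, so P(¬H) = 0.75. With E the 'flagged' result, P(E|H) = 0.97 and P(E|¬H) = 0.12.
P(E) = 0.97·0.25 + 0.12·0.75 = 0.24250 + 0.090000 = 0.33250.
By Bayes' theorem, P(H|E) = 0.24250 / 0.33250 = 0.7293. Hence P(¬H|E) = 1 − 0.7293 = 0.2707.

P(¬H | E) ≈ 0.2707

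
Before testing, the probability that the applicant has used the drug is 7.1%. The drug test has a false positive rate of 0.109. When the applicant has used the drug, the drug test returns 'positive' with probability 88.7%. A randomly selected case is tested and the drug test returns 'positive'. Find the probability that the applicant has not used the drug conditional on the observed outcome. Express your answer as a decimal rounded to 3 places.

P(¬H | E) ≈ 0.617

Write H for 'the applicant has used the drug'. Prior odds H:¬H = 0.071/0.929 = 0.076426. For the 'positive' outcome, the likelihood ratio is 0.887/0.109 = 8.1376.
Posterior odds = 0.076426 × 8.1376 = 0.62193, so P(H|E) = 0.62193/(1+0.62193) = 0.383. Then P(¬H|E) = 1 − 0.383 = 0.617.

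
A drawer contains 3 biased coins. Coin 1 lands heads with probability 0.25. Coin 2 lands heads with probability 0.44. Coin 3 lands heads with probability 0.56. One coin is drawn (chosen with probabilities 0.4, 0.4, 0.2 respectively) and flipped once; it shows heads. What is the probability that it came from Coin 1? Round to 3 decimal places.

P(heads|C1) = 0.25; P(heads|C2) = 0.44; P(heads|C3) = 0.56.
Prior × likelihood for each source: 0.4·0.25=0.1000, 0.4·0.44=0.1760, 0.2·0.56=0.1120. Summing gives P(heads) = 0.38800.
P(Coin 1 | heads) = 0.1000 / 0.38800 = 0.258.

Posterior probability ≈ 0.258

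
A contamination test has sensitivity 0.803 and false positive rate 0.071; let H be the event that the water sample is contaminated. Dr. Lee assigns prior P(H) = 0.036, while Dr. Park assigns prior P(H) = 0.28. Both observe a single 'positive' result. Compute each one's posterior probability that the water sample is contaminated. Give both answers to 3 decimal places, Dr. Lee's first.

P('+'|H) = 0.803, P('+'|¬H) = 0.071.
Dr. Lee: numerator 0.803·0.036 = 0.028908; evidence = 0.028908+0.071·0.964 = 0.097352; posterior = 0.297.
Dr. Park: numerator 0.803·0.28 = 0.22484; evidence = 0.22484+0.071·0.72 = 0.27596; posterior = 0.815.

Dr. Lee: 0.297; Dr. Park: 0.815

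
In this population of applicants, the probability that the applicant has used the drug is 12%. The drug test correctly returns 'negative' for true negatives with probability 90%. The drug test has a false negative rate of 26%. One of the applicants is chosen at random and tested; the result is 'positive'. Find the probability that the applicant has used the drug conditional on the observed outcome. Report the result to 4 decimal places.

P(H | E) ≈ 0.5023

Let H be the event that the applicant has used the drug. P(H) = 0.12, so P(¬H) = 0.88. With E the 'positive' result, P(E|H) = 0.74 and P(E|¬H) = 0.1.
P(E) = 0.74·0.12 + 0.1·0.88 = 0.088800 + 0.088000 = 0.17680.
By Bayes' theorem, P(H|E) = 0.088800 / 0.17680 = 0.5023.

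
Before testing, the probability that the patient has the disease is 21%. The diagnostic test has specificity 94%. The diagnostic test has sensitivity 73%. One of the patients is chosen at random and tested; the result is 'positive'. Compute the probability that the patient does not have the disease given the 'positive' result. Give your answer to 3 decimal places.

P(¬H | E) ≈ 0.236

Let H be the event that the patient has the disease. P(H) = 0.21, so P(¬H) = 0.79. With E the 'positive' result, P(E|H) = 0.73 and P(E|¬H) = 0.06.
P(E) = 0.73·0.21 + 0.06·0.79 = 0.15330 + 0.047400 = 0.20070.
By Bayes' theorem, P(H|E) = 0.15330 / 0.20070 = 0.764. Hence P(¬H|E) = 1 − 0.764 = 0.236.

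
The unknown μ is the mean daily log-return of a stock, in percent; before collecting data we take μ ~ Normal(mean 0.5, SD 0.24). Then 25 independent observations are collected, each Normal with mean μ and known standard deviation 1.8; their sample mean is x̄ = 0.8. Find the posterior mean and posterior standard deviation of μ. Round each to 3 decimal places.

Prior precision 1/τ₀² = 1/0.24² = 17.3611; data precision n/σ² = 25/1.8² = 7.71605.
Posterior precision = 17.3611 + 7.71605 = 25.0772, giving posterior SD = 1/√25.0772 = 0.200.
Posterior mean = (17.3611·0.5 + 7.71605·0.8) / 25.0772 = 0.592.

Posterior mean ≈ 0.592; posterior SD ≈ 0.200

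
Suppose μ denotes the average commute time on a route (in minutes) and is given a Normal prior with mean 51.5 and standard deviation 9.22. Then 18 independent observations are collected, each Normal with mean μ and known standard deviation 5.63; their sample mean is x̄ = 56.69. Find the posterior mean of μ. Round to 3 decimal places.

With known σ, the Normal prior is conjugate. Weight on the data is w = (n/σ²)/(n/σ² + 1/τ₀²) = 0.567879/(0.567879+0.0117635) = 0.97971.
Posterior mean = w·x̄ + (1−w)·μ₀ = 0.97971·56.69 + 0.020294·51.5 = 56.585.

Posterior mean ≈ 56.585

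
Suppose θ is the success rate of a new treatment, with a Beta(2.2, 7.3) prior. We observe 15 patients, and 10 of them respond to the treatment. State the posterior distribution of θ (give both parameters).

The binomial likelihood is conjugate to the Beta prior: with 10 successes and 5 failures, the posterior is Beta(2.2+10, 7.3+5) = Beta(12.2, 12.3).

Posterior: Beta(12.2, 12.3)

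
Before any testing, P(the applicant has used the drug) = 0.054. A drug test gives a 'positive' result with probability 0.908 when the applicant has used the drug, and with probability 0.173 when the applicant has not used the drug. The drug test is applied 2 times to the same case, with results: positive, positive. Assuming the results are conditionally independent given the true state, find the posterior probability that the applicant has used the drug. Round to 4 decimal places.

With H the event that the applicant has used the drug, the joint likelihood of the observed sequence is P(data|H) = 0.908·0.908 = 0.82446 and P(data|¬H) = 0.173·0.173 = 0.029929.
Bayes: P(H|data) = 0.054·0.82446 / (0.054·0.82446 + 0.946·0.029929) = 0.044521/0.072834 = 0.6113.

Posterior P(H) ≈ 0.6113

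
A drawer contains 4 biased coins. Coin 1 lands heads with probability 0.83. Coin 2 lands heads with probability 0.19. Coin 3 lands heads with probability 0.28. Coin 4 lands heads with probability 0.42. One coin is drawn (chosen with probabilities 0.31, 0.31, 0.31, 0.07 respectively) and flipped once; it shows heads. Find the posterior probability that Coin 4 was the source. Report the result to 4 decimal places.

Posterior probability ≈ 0.0680

P(heads|C1) = 0.83; P(heads|C2) = 0.19; P(heads|C3) = 0.28; P(heads|C4) = 0.42.
Prior × likelihood for each source: 0.31·0.83=0.2573, 0.31·0.19=0.05890, 0.31·0.28=0.08680, 0.07·0.42=0.02940. Summing gives P(heads) = 0.43240.
P(Coin 4 | heads) = 0.02940 / 0.43240 = 0.0680.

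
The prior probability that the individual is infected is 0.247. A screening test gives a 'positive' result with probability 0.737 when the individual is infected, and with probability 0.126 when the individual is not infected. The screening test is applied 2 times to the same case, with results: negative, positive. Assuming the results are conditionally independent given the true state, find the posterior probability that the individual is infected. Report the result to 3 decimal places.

With H the event that the individual is infected, the joint likelihood of the observed sequence is P(data|H) = 0.263·0.737 = 0.19383 and P(data|¬H) = 0.874·0.126 = 0.11012.
Bayes: P(H|data) = 0.247·0.19383 / (0.247·0.19383 + 0.753·0.11012) = 0.047876/0.13080 = 0.3660.

Posterior P(H) ≈ 0.366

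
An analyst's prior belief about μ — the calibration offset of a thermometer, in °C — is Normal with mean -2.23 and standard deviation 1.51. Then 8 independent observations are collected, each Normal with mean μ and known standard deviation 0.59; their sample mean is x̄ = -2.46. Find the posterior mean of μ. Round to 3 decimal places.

With known σ, the Normal prior is conjugate. Weight on the data is w = (n/σ²)/(n/σ² + 1/τ₀²) = 22.9819/(22.9819+0.438577) = 0.98127.
Posterior mean = w·x̄ + (1−w)·μ₀ = 0.98127·-2.46 + 0.018726·-2.23 = -2.456.

Posterior mean ≈ -2.456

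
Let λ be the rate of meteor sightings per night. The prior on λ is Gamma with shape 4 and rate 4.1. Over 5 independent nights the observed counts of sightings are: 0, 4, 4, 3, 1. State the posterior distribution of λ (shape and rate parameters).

Total count ∑xᵢ = 12 over n = 5 nights.
Gamma is conjugate to the Poisson likelihood: posterior is Gamma(shape = 4+12 = 16, rate = 4.1+5 = 9.1).

Posterior: Gamma(shape=16, rate=9.1)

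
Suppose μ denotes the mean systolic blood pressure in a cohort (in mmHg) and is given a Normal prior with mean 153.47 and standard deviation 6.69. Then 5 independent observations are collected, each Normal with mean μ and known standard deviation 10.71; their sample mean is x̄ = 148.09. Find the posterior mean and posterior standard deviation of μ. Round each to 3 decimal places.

Prior precision 1/τ₀² = 1/6.69² = 0.0223433; data precision n/σ² = 5/10.71² = 0.0435904.
Posterior precision = 0.0223433 + 0.0435904 = 0.0659337, giving posterior SD = 1/√0.0659337 = 3.894.
Posterior mean = (0.0223433·153.47 + 0.0435904·148.09) / 0.0659337 = 149.913.

Posterior mean ≈ 149.913; posterior SD ≈ 3.894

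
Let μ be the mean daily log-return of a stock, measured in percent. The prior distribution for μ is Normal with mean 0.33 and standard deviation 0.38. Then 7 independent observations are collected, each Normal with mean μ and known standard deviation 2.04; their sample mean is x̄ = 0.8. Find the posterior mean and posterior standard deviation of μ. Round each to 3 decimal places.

Posterior mean ≈ 0.422; posterior SD ≈ 0.341

Prior precision 1/τ₀² = 1/0.38² = 6.92521; data precision n/σ² = 7/2.04² = 1.68205.
Posterior precision = 6.92521 + 1.68205 = 8.60725, giving posterior SD = 1/√8.60725 = 0.341.
Posterior mean = (6.92521·0.33 + 1.68205·0.8) / 8.60725 = 0.422.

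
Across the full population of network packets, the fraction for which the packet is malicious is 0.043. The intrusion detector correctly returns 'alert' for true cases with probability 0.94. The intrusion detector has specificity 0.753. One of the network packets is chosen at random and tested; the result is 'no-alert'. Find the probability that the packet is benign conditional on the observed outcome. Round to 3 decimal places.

Let H be the event that the packet is malicious. P(H) = 0.043, so P(¬H) = 0.957. With E the 'no-alert' result, P(E|H) = 0.06 and P(E|¬H) = 0.753.
P(E) = 0.06·0.043 + 0.753·0.957 = 0.0025800 + 0.72062 = 0.72320.
By Bayes' theorem, P(H|E) = 0.0025800 / 0.72320 = 0.004. Hence P(¬H|E) = 1 − 0.004 = 0.996.

P(¬H | E) ≈ 0.996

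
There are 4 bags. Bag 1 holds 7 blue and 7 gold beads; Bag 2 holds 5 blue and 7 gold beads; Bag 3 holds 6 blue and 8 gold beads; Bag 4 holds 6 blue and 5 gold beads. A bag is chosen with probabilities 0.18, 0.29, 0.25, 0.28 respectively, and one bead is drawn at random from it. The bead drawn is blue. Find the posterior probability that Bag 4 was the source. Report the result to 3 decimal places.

Tabulate prior·likelihood by source: [1] prior 0.18, lik 0.5, product 0.09000; [2] prior 0.29, lik 0.4167, product 0.1208; [3] prior 0.25, lik 0.4286, product 0.1071; [4] prior 0.28, lik 0.5455, product 0.1527.
Normalizing constant = 0.47070; the posterior for Bag 4 is its product over the sum, 0.1527/0.47070 = 0.324.

Posterior probability ≈ 0.324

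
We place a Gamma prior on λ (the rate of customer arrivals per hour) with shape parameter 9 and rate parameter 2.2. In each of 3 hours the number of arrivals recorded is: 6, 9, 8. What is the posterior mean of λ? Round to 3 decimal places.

Posterior mean ≈ 6.154

The Poisson likelihood adds the total count to the shape and the number of exposure periods to the rate. Here ∑xᵢ = 23 and n = 3, so shape 9→32 and rate 2.2→5.2.
E[λ | data] = 32/5.2 = 6.154.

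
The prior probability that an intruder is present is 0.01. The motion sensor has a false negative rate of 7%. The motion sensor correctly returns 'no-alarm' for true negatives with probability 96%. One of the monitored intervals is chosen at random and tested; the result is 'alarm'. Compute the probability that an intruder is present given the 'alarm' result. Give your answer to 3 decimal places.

Write H for 'an intruder is present'. Prior odds H:¬H = 0.01/0.99 = 0.010101. For the 'alarm' outcome, the likelihood ratio is 0.93/0.04 = 23.250.
Posterior odds = 0.010101 × 23.250 = 0.23485, so P(H|E) = 0.23485/(1+0.23485) = 0.190.

P(H | E) ≈ 0.190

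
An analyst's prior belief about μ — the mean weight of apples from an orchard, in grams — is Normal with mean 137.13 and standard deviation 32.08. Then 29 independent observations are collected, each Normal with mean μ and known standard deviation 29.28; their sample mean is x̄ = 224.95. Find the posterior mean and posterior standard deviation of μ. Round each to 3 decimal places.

With known σ, the Normal prior is conjugate. Weight on the data is w = (n/σ²)/(n/σ² + 1/τ₀²) = 0.0338264/(0.0338264+0.00097170) = 0.97208.
Posterior mean = w·x̄ + (1−w)·μ₀ = 0.97208·224.95 + 0.027924·137.13 = 222.498. Posterior variance = 1/(0.0338264+0.00097170) = 28.7372, so SD = 5.361.

Posterior mean ≈ 222.498; posterior SD ≈ 5.361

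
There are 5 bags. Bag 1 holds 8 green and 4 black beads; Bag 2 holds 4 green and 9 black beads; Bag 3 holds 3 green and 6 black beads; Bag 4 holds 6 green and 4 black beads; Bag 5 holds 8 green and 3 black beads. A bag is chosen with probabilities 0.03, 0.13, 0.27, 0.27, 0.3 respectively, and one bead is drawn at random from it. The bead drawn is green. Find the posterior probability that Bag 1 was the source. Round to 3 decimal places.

Tabulate prior·likelihood by source: [1] prior 0.03, lik 0.6667, product 0.02000; [2] prior 0.13, lik 0.3077, product 0.04000; [3] prior 0.27, lik 0.3333, product 0.09000; [4] prior 0.27, lik 0.6, product 0.1620; [5] prior 0.3, lik 0.7273, product 0.2182.
Normalizing constant = 0.53018; the posterior for Bag 1 is its product over the sum, 0.02000/0.53018 = 0.038.

Posterior probability ≈ 0.038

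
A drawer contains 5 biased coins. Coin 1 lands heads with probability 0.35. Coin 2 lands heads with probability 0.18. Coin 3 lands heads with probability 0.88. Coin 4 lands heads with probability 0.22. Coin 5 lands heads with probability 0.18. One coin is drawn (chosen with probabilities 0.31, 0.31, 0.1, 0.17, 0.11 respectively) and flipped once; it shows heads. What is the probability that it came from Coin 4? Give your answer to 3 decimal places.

Posterior probability ≈ 0.121

Tabulate prior·likelihood by source: [1] prior 0.31, lik 0.35, product 0.1085; [2] prior 0.31, lik 0.18, product 0.05580; [3] prior 0.1, lik 0.88, product 0.08800; [4] prior 0.17, lik 0.22, product 0.03740; [5] prior 0.11, lik 0.18, product 0.01980.
Normalizing constant = 0.30950; the posterior for Coin 4 is its product over the sum, 0.03740/0.30950 = 0.121.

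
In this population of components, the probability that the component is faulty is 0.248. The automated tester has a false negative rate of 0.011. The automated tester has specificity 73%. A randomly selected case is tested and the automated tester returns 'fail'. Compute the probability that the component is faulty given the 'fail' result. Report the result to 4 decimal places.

P(H | E) ≈ 0.5471

Write H for 'the component is faulty'. Prior odds H:¬H = 0.248/0.752 = 0.32979. For the 'fail' outcome, the likelihood ratio is 0.989/0.27 = 3.6630.
Posterior odds = 0.32979 × 3.6630 = 1.2080, so P(H|E) = 1.2080/(1+1.2080) = 0.5471.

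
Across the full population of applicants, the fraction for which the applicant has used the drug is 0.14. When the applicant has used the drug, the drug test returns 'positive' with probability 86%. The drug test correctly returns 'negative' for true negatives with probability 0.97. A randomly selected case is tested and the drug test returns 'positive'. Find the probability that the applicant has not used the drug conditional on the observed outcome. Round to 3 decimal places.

Write H for 'the applicant has used the drug'. Prior odds H:¬H = 0.14/0.86 = 0.16279. For the 'positive' outcome, the likelihood ratio is 0.86/0.03 = 28.667.
Posterior odds = 0.16279 × 28.667 = 4.6667, so P(H|E) = 4.6667/(1+4.6667) = 0.824. Then P(¬H|E) = 1 − 0.824 = 0.176.

P(¬H | E) ≈ 0.176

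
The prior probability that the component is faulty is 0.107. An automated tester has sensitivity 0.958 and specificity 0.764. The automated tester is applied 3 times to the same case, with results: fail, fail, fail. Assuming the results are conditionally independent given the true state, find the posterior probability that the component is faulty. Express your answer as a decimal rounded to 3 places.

With H the event that the component is faulty, the joint likelihood of the observed sequence is P(data|H) = 0.958·0.958·0.958 = 0.87922 and P(data|¬H) = 0.236·0.236·0.236 = 0.013144.
Bayes: P(H|data) = 0.107·0.87922 / (0.107·0.87922 + 0.893·0.013144) = 0.094076/0.10581 = 0.8891.

Posterior P(H) ≈ 0.889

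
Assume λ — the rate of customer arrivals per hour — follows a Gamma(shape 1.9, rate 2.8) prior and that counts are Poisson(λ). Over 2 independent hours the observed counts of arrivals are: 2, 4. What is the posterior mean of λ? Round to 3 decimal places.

Total count ∑xᵢ = 6 over n = 2 hours.
Gamma is conjugate to the Poisson likelihood: posterior is Gamma(shape = 1.9+6 = 7.9, rate = 2.8+2 = 4.8).
E[λ | data] = 7.9/4.8 = 1.646.

Posterior mean ≈ 1.646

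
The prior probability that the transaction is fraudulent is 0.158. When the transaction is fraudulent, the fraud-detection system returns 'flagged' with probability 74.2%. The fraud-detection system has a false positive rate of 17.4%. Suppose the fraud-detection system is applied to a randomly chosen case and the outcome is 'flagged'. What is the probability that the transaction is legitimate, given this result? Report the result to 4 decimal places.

P(¬H | E) ≈ 0.5555

Write H for 'the transaction is fraudulent'. Prior odds H:¬H = 0.158/0.842 = 0.18765. For the 'flagged' outcome, the likelihood ratio is 0.742/0.174 = 4.2644.
Posterior odds = 0.18765 × 4.2644 = 0.80020, so P(H|E) = 0.80020/(1+0.80020) = 0.4445. Then P(¬H|E) = 1 − 0.4445 = 0.5555.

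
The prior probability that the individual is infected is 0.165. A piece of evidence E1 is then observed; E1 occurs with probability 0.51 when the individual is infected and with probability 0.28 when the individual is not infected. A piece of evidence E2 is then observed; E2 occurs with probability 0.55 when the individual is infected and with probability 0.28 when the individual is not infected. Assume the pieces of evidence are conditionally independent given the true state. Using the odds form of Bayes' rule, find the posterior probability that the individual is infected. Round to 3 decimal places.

Posterior probability ≈ 0.414

Prior odds = 0.165/(1−0.165) = 0.19760.
Likelihood ratio for E1 = 0.51/0.28 = 1.8214.
Likelihood ratio for E2 = 0.55/0.28 = 1.9643.
Posterior odds = prior odds × LR₁ × LR₂ = 0.70699.
Posterior probability = odds/(1+odds) = 0.70699/1.7070 = 0.414.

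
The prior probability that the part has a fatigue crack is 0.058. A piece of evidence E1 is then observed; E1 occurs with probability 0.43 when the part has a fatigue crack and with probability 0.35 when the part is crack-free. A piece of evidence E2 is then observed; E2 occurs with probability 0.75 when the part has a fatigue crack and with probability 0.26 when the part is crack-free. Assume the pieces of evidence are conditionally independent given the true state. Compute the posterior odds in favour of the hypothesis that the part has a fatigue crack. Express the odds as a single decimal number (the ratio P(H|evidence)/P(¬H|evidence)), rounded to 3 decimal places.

Posterior odds ≈ 0.218

Prior odds = 0.058/(1−0.058) = 0.061571.
Likelihood ratio for E1 = 0.43/0.35 = 1.2286.
Likelihood ratio for E2 = 0.75/0.26 = 2.8846.
Posterior odds = prior odds × LR₁ × LR₂ = 0.21821.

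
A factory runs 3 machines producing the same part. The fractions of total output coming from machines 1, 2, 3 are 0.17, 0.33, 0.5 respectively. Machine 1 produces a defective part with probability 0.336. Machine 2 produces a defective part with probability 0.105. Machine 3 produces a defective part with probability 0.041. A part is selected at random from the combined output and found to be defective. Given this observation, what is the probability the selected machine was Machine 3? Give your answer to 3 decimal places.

P(defective|M1) = 0.336; P(defective|M2) = 0.105; P(defective|M3) = 0.041.
Prior × likelihood for each source: 0.17·0.336=0.05712, 0.33·0.105=0.03465, 0.5·0.041=0.02050. Summing gives P(defective) = 0.11227.
P(Machine 3 | defective) = 0.02050 / 0.11227 = 0.183.

Posterior probability ≈ 0.183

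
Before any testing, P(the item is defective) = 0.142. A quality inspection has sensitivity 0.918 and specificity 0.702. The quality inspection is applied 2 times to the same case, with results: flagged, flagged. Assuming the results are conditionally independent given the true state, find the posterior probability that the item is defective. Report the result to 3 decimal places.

Posterior P(H) ≈ 0.611

Let H be the event that the item is defective; start with P(H) = 0.142. P('flagged'|H) = 0.918, P('flagged'|¬H) = 0.298.
Update on result 1 ('flagged'): P(H) ← 0.918·0.1420 / (0.918·0.1420 + 0.298·0.8580) = 0.13036/0.38604 = 0.3377.
Update on result 2 ('flagged'): P(H) ← 0.918·0.3377 / (0.918·0.3377 + 0.298·0.6623) = 0.30999/0.50736 = 0.6110.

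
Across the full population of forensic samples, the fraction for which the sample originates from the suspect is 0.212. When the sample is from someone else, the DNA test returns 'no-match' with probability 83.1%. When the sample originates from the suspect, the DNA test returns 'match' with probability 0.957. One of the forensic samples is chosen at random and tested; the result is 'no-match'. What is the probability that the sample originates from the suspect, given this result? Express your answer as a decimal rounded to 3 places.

Let H be the event that the sample originates from the suspect. P(H) = 0.212, so P(¬H) = 0.788. With E the 'no-match' result, P(E|H) = 0.043 and P(E|¬H) = 0.831.
P(E) = 0.043·0.212 + 0.831·0.788 = 0.0091160 + 0.65483 = 0.66394.
By Bayes' theorem, P(H|E) = 0.0091160 / 0.66394 = 0.014.

P(H | E) ≈ 0.014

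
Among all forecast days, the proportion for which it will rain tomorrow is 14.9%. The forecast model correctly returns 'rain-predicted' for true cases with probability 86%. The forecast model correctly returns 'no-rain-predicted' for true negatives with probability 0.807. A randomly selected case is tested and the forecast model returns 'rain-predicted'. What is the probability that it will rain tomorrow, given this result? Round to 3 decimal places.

P(H | E) ≈ 0.438

Let H be the event that it will rain tomorrow. P(H) = 0.149, so P(¬H) = 0.851. With E the 'rain-predicted' result, P(E|H) = 0.86 and P(E|¬H) = 0.193.
P(E) = 0.86·0.149 + 0.193·0.851 = 0.12814 + 0.16424 = 0.29238.
By Bayes' theorem, P(H|E) = 0.12814 / 0.29238 = 0.438.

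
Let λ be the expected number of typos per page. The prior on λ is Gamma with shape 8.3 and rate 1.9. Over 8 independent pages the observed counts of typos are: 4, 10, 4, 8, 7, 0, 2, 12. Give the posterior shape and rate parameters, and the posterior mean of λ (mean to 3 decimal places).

Total count ∑xᵢ = 47 over n = 8 pages.
Gamma is conjugate to the Poisson likelihood: posterior is Gamma(shape = 8.3+47 = 55.3, rate = 1.9+8 = 9.9).
E[λ | data] = 55.3/9.9 = 5.586.

Posterior: Gamma(shape=55.3, rate=9.9); mean ≈ 5.586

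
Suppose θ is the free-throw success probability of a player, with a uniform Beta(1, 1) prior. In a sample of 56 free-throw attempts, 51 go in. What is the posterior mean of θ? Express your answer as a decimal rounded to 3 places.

The binomial likelihood is conjugate to the Beta prior: with 51 successes and 5 failures, the posterior is Beta(1+51, 1+5) = Beta(52, 6).
E[θ | data] = 52/(52+6) = 0.897.

Posterior mean ≈ 0.897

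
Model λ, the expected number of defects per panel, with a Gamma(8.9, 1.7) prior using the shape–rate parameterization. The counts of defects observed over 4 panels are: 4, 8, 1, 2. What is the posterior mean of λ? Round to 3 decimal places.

Posterior mean ≈ 4.193

Total count ∑xᵢ = 15 over n = 4 panels.
Gamma is conjugate to the Poisson likelihood: posterior is Gamma(shape = 8.9+15 = 23.9, rate = 1.7+4 = 5.7).
Posterior mean = shape/rate = 23.9/5.7 = 4.193.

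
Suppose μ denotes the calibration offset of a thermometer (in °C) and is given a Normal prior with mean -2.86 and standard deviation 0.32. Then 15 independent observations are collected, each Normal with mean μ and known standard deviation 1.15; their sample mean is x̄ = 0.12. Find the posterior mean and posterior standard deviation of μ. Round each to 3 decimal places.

Posterior mean ≈ -1.259; posterior SD ≈ 0.218

Prior precision 1/τ₀² = 1/0.32² = 9.76562; data precision n/σ² = 15/1.15² = 11.3422.
Posterior precision = 9.76562 + 11.3422 = 21.1078, giving posterior SD = 1/√21.1078 = 0.218.
Posterior mean = (9.76562·-2.86 + 11.3422·0.12) / 21.1078 = -1.259.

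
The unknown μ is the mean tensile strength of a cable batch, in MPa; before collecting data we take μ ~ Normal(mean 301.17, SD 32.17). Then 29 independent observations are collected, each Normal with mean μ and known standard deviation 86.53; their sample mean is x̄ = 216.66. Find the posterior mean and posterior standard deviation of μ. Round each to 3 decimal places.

Posterior mean ≈ 233.534; posterior SD ≈ 14.375

With known σ, the Normal prior is conjugate. Weight on the data is w = (n/σ²)/(n/σ² + 1/τ₀²) = 0.00387315/(0.00387315+0.00096627) = 0.80033.
Posterior mean = w·x̄ + (1−w)·μ₀ = 0.80033·216.66 + 0.19967·301.17 = 233.534. Posterior variance = 1/(0.00387315+0.00096627) = 206.636, so SD = 14.375.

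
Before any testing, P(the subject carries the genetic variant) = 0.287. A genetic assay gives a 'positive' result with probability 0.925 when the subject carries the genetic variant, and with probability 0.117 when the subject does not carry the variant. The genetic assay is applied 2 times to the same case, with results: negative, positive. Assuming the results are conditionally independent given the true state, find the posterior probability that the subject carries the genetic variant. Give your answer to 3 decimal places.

With H the event that the subject carries the genetic variant, the joint likelihood of the observed sequence is P(data|H) = 0.075·0.925 = 0.069375 and P(data|¬H) = 0.883·0.117 = 0.10331.
Bayes: P(H|data) = 0.287·0.069375 / (0.287·0.069375 + 0.713·0.10331) = 0.019911/0.093571 = 0.2128.

Posterior P(H) ≈ 0.213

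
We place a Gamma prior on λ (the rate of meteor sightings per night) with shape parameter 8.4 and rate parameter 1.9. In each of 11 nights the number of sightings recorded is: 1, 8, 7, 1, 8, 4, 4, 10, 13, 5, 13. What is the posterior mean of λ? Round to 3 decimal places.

The Poisson likelihood adds the total count to the shape and the number of exposure periods to the rate. Here ∑xᵢ = 74 and n = 11, so shape 8.4→82.4 and rate 1.9→12.9.
E[λ | data] = 82.4/12.9 = 6.388.

Posterior mean ≈ 6.388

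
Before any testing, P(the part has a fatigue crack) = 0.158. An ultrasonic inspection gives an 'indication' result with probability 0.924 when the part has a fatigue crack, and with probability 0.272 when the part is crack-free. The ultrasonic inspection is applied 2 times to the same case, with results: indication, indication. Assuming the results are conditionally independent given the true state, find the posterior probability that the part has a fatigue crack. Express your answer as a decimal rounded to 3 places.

Let H be the event that the part has a fatigue crack; start with P(H) = 0.158. P('indication'|H) = 0.924, P('indication'|¬H) = 0.272.
Update on result 1 ('indication'): P(H) ← 0.924·0.1580 / (0.924·0.1580 + 0.272·0.8420) = 0.14599/0.37502 = 0.3893.
Update on result 2 ('indication'): P(H) ← 0.924·0.3893 / (0.924·0.3893 + 0.272·0.6107) = 0.35971/0.52582 = 0.6841.

Posterior P(H) ≈ 0.684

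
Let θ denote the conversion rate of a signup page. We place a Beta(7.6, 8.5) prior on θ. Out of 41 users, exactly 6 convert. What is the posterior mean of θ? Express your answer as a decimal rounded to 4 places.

Posterior mean ≈ 0.2382

Observing 6 successes and 35 failures updates Beta(7.6, 8.5) by adding the success and failure counts to the two shape parameters: α = 7.6+6 = 13.6, β = 8.5+35 = 43.5.
E[θ | data] = 13.6/(13.6+43.5) = 0.2382.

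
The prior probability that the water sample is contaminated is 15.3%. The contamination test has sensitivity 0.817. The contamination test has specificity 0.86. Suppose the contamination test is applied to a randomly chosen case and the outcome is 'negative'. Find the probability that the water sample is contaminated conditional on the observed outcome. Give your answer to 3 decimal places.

Let H be the event that the water sample is contaminated. P(H) = 0.153, so P(¬H) = 0.847. With E the 'negative' result, P(E|H) = 0.183 and P(E|¬H) = 0.86.
P(E) = 0.183·0.153 + 0.86·0.847 = 0.027999 + 0.72842 = 0.75642.
By Bayes' theorem, P(H|E) = 0.027999 / 0.75642 = 0.037.

P(H | E) ≈ 0.037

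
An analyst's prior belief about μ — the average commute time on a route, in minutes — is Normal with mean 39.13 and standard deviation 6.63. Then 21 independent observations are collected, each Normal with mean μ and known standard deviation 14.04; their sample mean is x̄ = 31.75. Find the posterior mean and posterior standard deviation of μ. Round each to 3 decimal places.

With known σ, the Normal prior is conjugate. Weight on the data is w = (n/σ²)/(n/σ² + 1/τ₀²) = 0.106533/(0.106533+0.0227496) = 0.82403.
Posterior mean = w·x̄ + (1−w)·μ₀ = 0.82403·31.75 + 0.17597·39.13 = 33.049. Posterior variance = 1/(0.106533+0.0227496) = 7.73498, so SD = 2.781.

Posterior mean ≈ 33.049; posterior SD ≈ 2.781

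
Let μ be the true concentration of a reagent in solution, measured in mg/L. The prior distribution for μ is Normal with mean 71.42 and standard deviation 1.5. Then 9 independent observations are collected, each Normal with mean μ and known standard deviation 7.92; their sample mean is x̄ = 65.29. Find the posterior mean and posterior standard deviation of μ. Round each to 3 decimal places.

Prior precision 1/τ₀² = 1/1.5² = 0.444444; data precision n/σ² = 9/7.92² = 0.143480.
Posterior precision = 0.444444 + 0.143480 = 0.587925, giving posterior SD = 1/√0.587925 = 1.304.
Posterior mean = (0.444444·71.42 + 0.143480·65.29) / 0.587925 = 69.924.

Posterior mean ≈ 69.924; posterior SD ≈ 1.304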